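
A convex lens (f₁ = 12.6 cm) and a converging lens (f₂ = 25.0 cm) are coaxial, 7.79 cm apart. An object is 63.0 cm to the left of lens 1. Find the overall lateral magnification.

Lens 1: 1/d_i1 = 1/(12.6) − 1/(63.0) = 0.06349, so d_i1 = 15.75 cm; m₁ = −d_i1/d_o1 = -0.2500.
d_o2 = 7.79 − (15.75) = -7.960 cm (virtual object).
Lens 2: 1/d_i2 = 1/(25.0) − 1/(-7.960) = 0.1656, so d_i2 = 6.038 cm; m₂ = −d_i2/d_o2 = +0.7585.
m = m₁·m₂ = (-0.2500)(+0.7585) = -0.190.

m = -0.190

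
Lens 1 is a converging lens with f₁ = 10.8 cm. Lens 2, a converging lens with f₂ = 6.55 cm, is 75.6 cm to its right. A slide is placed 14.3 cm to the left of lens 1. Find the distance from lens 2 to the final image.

8.27 cm

Lens 1: 1/d_i1 = 1/f₁ − 1/d_o1 = 1/(10.8) − 1/(14.3) = 0.02266, so d_i1 = 44.13 cm.
The intermediate image is 44.13 cm to the right of lens 1, which is 75.6 − (44.13) = 31.47 cm to the left of lens 2, so d_o2 = +31.47 cm.
Lens 2: 1/d_i2 = 1/f₂ − 1/d_o2 = 1/(6.55) − 1/(31.47) = 0.1209, so d_i2 = 8.27 cm.
The final image is real, 8.27 cm to the right of lens 2 (overall magnification ≈ 0.81).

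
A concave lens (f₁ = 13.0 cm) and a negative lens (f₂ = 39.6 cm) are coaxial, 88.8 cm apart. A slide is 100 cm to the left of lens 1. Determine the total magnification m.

f₁ = −13.0 cm (diverging).
Lens 1: 1/d_i1 = 1/(-13.0) − 1/(100) = -0.08692, so d_i1 = -11.50 cm; m₁ = −d_i1/d_o1 = +0.1150.
d_o2 = 88.8 − (-11.50) = 100.3 cm.
f₂ = −39.6 cm (diverging).
Lens 2: 1/d_i2 = 1/(-39.6) − 1/(100.3) = -0.03522, so d_i2 = -28.39 cm; m₂ = −d_i2/d_o2 = +0.2831.
m = m₁·m₂ = (+0.1150)(+0.2831) = +0.0326.

m = +0.0326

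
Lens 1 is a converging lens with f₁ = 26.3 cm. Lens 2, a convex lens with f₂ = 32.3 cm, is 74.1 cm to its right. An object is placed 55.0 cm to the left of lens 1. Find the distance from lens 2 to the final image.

89.0 cm

Lens 1: 1/d_i1 = 1/f₁ − 1/d_o1 = 1/(26.3) − 1/(55.0) = 0.01984, so d_i1 = 50.40 cm.
The intermediate image is 50.40 cm to the right of lens 1, which is 74.1 − (50.40) = 23.70 cm to the left of lens 2, so d_o2 = +23.70 cm.
Lens 2: 1/d_i2 = 1/f₂ − 1/d_o2 = 1/(32.3) − 1/(23.70) = -0.01123, so d_i2 = -89.0 cm.
The final image is virtual, 89.0 cm to the left of lens 2 (overall magnification ≈ -3.4).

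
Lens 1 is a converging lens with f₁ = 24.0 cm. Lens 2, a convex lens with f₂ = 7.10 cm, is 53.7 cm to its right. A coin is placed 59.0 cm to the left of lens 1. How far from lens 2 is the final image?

Lens 1: 1/d_i1 = 1/f₁ − 1/d_o1 = 1/(24.0) − 1/(59.0) = 0.02472, so d_i1 = 40.46 cm.
The intermediate image is 40.46 cm to the right of lens 1, which is 53.7 − (40.46) = 13.24 cm to the left of lens 2, so d_o2 = +13.24 cm.
Lens 2: 1/d_i2 = 1/f₂ − 1/d_o2 = 1/(7.10) − 1/(13.24) = 0.06532, so d_i2 = 15.3 cm.
The final image is real, 15.3 cm to the right of lens 2 (overall magnification ≈ 0.79).

15.3 cm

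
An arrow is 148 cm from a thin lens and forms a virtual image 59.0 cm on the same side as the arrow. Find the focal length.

f = -98.1 cm (diverging)

Virtual image ⇒ d_i = −59.0 cm.
1/f = 1/d_o + 1/d_i = 1/(148) + 1/(-59.0) = -0.01019, so f = -98.1 cm.
Since f is negative, the thin lens is diverging.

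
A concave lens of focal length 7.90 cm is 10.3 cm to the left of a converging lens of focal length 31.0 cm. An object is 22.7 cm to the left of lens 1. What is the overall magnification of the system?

m = +0.539

f₁ = −7.90 cm (diverging).
Lens 1: 1/d_i1 = 1/(-7.90) − 1/(22.7) = -0.1706, so d_i1 = -5.860 cm; m₁ = −d_i1/d_o1 = +0.2581.
d_o2 = 10.3 − (-5.860) = 16.16 cm.
Lens 2: 1/d_i2 = 1/(31.0) − 1/(16.16) = -0.02962, so d_i2 = -33.76 cm; m₂ = −d_i2/d_o2 = +2.089.
m = m₁·m₂ = (+0.2581)(+2.089) = +0.539.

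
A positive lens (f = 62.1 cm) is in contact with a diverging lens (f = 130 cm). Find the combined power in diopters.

P = +0.841 D

P₁ = 1/f₁ = 1/(0.621 m) = +1.610 D; P₂ = 1/f₂ = 1/(-1.30 m) = -0.7692 D.
For thin lenses in contact, P = P₁ + P₂ = (+1.610) + (-0.7692) = +0.841 D.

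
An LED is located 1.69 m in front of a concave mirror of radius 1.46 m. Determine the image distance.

1.29 m

f = R/2 = 1.46/2 = 0.7300 m.
Mirror equation: 1/q = 1/f − 1/p = 1/(0.7300) − 1/(1.69) = 1.370 − 0.5917 = 0.7781, so q = 1.29 m.
The image is real, inverted and reduced, in front of the mirror.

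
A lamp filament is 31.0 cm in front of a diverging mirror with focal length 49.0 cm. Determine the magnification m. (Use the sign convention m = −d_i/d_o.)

For a diverging mirror, f = -49.0 cm.
1/d_i = 1/f − 1/d_o = 1/(-49.00) − 1/(31.0) = -0.05267, so d_i = -18.99 cm.
m = −d_i/d_o = −(-18.99)/(31.0) = +0.613.
The image is virtual, upright and reduced, behind the mirror.

m = +0.613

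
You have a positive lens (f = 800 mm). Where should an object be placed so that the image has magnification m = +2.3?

452 mm

m = −d_i/d_o ⇒ d_i = −m·d_o.
1/f = 1/d_o + 1/d_i = 1/d_o − 1/(m·d_o) = (1 − 1/m)/d_o, so d_o = f(1 − 1/m) = (800.0)(1 − 1/(+2.3)) = 452 mm.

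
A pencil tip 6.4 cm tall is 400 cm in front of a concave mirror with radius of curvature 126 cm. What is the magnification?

f = R/2 = 126/2 = 63.00 cm.
1/d_i = 1/f − 1/d_o = 1/(63.00) − 1/(400) = 0.01337, so d_i = 74.78 cm.
m = −d_i/d_o = −(74.78)/(400) = -0.187.
The image is real, inverted and reduced, in front of the mirror.

m = -0.187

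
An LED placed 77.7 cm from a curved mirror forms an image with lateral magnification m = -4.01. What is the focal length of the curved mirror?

f = 62.2 cm (concave)

m = −d_i/d_o ⇒ d_i = −m·d_o = −(-4.01)·(77.7) = 311.6 cm.
1/f = 1/d_o + 1/d_i = 1/(77.7) + 1/(311.6) = 0.01608, so f = 62.2 cm.
Since f is positive, the curved mirror is concave.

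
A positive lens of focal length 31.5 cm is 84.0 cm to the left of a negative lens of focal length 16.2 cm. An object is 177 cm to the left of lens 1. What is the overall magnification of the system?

Lens 1: 1/d_i1 = 1/(31.5) − 1/(177) = 0.02610, so d_i1 = 38.32 cm; m₁ = −d_i1/d_o1 = -0.2165.
d_o2 = 84.0 − (38.32) = 45.68 cm.
f₂ = −16.2 cm (diverging).
Lens 2: 1/d_i2 = 1/(-16.2) − 1/(45.68) = -0.08362, so d_i2 = -11.96 cm; m₂ = −d_i2/d_o2 = +0.2618.
m = m₁·m₂ = (-0.2165)(+0.2618) = -0.0567.

m = -0.0567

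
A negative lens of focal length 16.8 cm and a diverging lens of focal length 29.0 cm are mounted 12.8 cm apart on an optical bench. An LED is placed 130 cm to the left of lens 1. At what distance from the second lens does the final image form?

14.2 cm

Lens 1 is diverging, so f₁ = −16.8 cm.
Lens 1: 1/d_i1 = 1/f₁ − 1/d_o1 = 1/(-16.8) − 1/(130) = -0.06722, so d_i1 = -14.88 cm.
The intermediate image is 14.88 cm to the left of lens 1 (virtual), which is 12.8 − (-14.88) = 27.68 cm to the left of lens 2, so d_o2 = +27.68 cm.
Lens 2 is diverging, so f₂ = −29.0 cm.
Lens 2: 1/d_i2 = 1/f₂ − 1/d_o2 = 1/(-29.0) − 1/(27.68) = -0.07061, so d_i2 = -14.2 cm.
The final image is virtual, 14.2 cm to the left of lens 2 (overall magnification ≈ 0.059).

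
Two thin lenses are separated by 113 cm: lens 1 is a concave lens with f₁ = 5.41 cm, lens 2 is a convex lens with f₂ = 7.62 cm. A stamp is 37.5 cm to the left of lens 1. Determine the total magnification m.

f₁ = −5.41 cm (diverging).
Lens 1: 1/d_i1 = 1/(-5.41) − 1/(37.5) = -0.2115, so d_i1 = -4.728 cm; m₁ = −d_i1/d_o1 = +0.1261.
d_o2 = 113 − (-4.728) = 117.7 cm.
Lens 2: 1/d_i2 = 1/(7.62) − 1/(117.7) = 0.1227, so d_i2 = 8.147 cm; m₂ = −d_i2/d_o2 = -0.06922.
m = m₁·m₂ = (+0.1261)(-0.06922) = -0.00873.

m = -0.00873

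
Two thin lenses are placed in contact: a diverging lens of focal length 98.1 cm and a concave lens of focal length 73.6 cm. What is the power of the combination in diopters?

P = -2.38 D

P₁ = 1/f₁ = 1/(-0.981 m) = -1.019 D; P₂ = 1/f₂ = 1/(-0.736 m) = -1.359 D.
For thin lenses in contact, P = P₁ + P₂ = (-1.019) + (-1.359) = -2.38 D.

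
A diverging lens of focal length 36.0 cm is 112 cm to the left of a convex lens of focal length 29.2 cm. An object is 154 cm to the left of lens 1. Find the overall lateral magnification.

f₁ = −36.0 cm (diverging).
Lens 1: 1/d_i1 = 1/(-36.0) − 1/(154) = -0.03427, so d_i1 = -29.18 cm; m₁ = −d_i1/d_o1 = +0.1895.
d_o2 = 112 − (-29.18) = 141.2 cm.
Lens 2: 1/d_i2 = 1/(29.2) − 1/(141.2) = 0.02716, so d_i2 = 36.81 cm; m₂ = −d_i2/d_o2 = -0.2607.
m = m₁·m₂ = (+0.1895)(-0.2607) = -0.0494.

m = -0.0494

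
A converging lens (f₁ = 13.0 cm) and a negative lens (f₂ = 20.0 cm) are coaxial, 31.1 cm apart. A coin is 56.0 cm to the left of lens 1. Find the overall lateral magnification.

Lens 1: 1/d_i1 = 1/(13.0) − 1/(56.0) = 0.05907, so d_i1 = 16.93 cm; m₁ = −d_i1/d_o1 = -0.3023.
d_o2 = 31.1 − (16.93) = 14.17 cm.
f₂ = −20.0 cm (diverging).
Lens 2: 1/d_i2 = 1/(-20.0) − 1/(14.17) = -0.1206, so d_i2 = -8.294 cm; m₂ = −d_i2/d_o2 = +0.5853.
m = m₁·m₂ = (-0.3023)(+0.5853) = -0.177.

m = -0.177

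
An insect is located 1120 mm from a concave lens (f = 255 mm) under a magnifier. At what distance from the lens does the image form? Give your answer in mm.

208 mm

For a concave lens, f = -255 mm.
Thin-lens equation: 1/s_i = 1/f − 1/s_o = 1/(-255.0) − 1/(1120) = -0.003922 − 0.0008929 = -0.004814, so s_i = -208 mm.
The image is virtual, upright and reduced, on the same side as the object.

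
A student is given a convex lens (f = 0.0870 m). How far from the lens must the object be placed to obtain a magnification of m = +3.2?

m = −d_i/d_o ⇒ d_i = −m·d_o.
1/f = 1/d_o + 1/d_i = 1/d_o − 1/(m·d_o) = (1 − 1/m)/d_o, so d_o = f(1 − 1/m) = (0.08700)(1 − 1/(+3.2)) = 0.0598 m.

0.0598 m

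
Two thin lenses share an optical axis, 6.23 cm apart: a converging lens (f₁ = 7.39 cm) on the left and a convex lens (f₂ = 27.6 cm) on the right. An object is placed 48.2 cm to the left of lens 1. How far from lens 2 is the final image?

Lens 1: 1/d_i1 = 1/f₁ − 1/d_o1 = 1/(7.39) − 1/(48.2) = 0.1146, so d_i1 = 8.728 cm.
The intermediate image is 8.728 cm to the right of lens 1, which lies 2.498 cm to the right of lens 2 — a virtual object — so d_o2 = −2.498 cm.
Lens 2: 1/d_i2 = 1/f₂ − 1/d_o2 = 1/(27.6) − 1/(-2.498) = 0.4366, so d_i2 = 2.29 cm.
The final image is real, 2.29 cm to the right of lens 2 (overall magnification ≈ -0.17).

2.29 cm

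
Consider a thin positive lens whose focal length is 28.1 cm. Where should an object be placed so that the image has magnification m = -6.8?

m = −d_i/d_o ⇒ d_i = −m·d_o.
1/f = 1/d_o + 1/d_i = 1/d_o − 1/(m·d_o) = (1 − 1/m)/d_o, so d_o = f(1 − 1/m) = (28.10)(1 − 1/(-6.8)) = 32.2 cm.

32.2 cm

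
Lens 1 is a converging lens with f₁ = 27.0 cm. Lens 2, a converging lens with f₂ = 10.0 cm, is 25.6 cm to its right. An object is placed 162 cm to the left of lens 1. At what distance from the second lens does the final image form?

4.05 cm

Lens 1: 1/d_i1 = 1/f₁ − 1/d_o1 = 1/(27.0) − 1/(162) = 0.03086, so d_i1 = 32.40 cm.
The intermediate image is 32.40 cm to the right of lens 1, which lies 6.800 cm to the right of lens 2 — a virtual object — so d_o2 = −6.800 cm.
Lens 2: 1/d_i2 = 1/f₂ − 1/d_o2 = 1/(10.0) − 1/(-6.800) = 0.2471, so d_i2 = 4.05 cm.
The final image is real, 4.05 cm to the right of lens 2 (overall magnification ≈ -0.12).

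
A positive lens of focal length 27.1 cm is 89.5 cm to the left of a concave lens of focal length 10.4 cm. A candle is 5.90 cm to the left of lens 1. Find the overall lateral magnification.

m = +0.124

Lens 1: 1/d_i1 = 1/(27.1) − 1/(5.90) = -0.1326, so d_i1 = -7.542 cm; m₁ = −d_i1/d_o1 = +1.278.
d_o2 = 89.5 − (-7.542) = 97.04 cm.
f₂ = −10.4 cm (diverging).
Lens 2: 1/d_i2 = 1/(-10.4) − 1/(97.04) = -0.1065, so d_i2 = -9.393 cm; m₂ = −d_i2/d_o2 = +0.09680.
m = m₁·m₂ = (+1.278)(+0.09680) = +0.124.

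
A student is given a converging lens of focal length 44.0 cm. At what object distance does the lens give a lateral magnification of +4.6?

34.4 cm

m = −d_i/d_o ⇒ d_i = −m·d_o.
1/f = 1/d_o + 1/d_i = 1/d_o − 1/(m·d_o) = (1 − 1/m)/d_o, so d_o = f(1 − 1/m) = (44.00)(1 − 1/(+4.6)) = 34.4 cm.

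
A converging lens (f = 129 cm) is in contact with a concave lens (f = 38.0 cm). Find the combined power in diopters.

P₁ = 1/f₁ = 1/(1.29 m) = +0.7752 D; P₂ = 1/f₂ = 1/(-0.380 m) = -2.632 D.
For thin lenses in contact, P = P₁ + P₂ = (+0.7752) + (-2.632) = -1.86 D.

P = -1.86 D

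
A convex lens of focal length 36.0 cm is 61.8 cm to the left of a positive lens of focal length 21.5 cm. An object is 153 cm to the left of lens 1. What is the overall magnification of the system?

m = -0.976

Lens 1: 1/d_i1 = 1/(36.0) − 1/(153) = 0.02124, so d_i1 = 47.08 cm; m₁ = −d_i1/d_o1 = -0.3077.
d_o2 = 61.8 − (47.08) = 14.72 cm.
Lens 2: 1/d_i2 = 1/(21.5) − 1/(14.72) = -0.02142, so d_i2 = -46.68 cm; m₂ = −d_i2/d_o2 = +3.171.
m = m₁·m₂ = (-0.3077)(+3.171) = -0.976.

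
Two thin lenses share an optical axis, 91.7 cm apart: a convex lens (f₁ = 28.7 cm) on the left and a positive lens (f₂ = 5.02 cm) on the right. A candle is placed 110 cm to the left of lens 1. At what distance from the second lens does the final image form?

5.55 cm

Lens 1: 1/d_i1 = 1/f₁ − 1/d_o1 = 1/(28.7) − 1/(110) = 0.02575, so d_i1 = 38.83 cm.
The intermediate image is 38.83 cm to the right of lens 1, which is 91.7 − (38.83) = 52.87 cm to the left of lens 2, so d_o2 = +52.87 cm.
Lens 2: 1/d_i2 = 1/f₂ − 1/d_o2 = 1/(5.02) − 1/(52.87) = 0.1803, so d_i2 = 5.55 cm.
The final image is real, 5.55 cm to the right of lens 2 (overall magnification ≈ 0.037).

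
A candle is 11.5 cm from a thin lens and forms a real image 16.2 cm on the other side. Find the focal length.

Real image ⇒ d_i = +16.2 cm.
1/f = 1/d_o + 1/d_i = 1/(11.5) + 1/(16.2) = 0.1487, so f = 6.73 cm.
Since f is positive, the thin lens is converging.

f = 6.73 cm (converging)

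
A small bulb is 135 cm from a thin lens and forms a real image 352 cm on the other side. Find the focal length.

f = 97.6 cm (converging)

Real image ⇒ d_i = +352 cm.
1/f = 1/d_o + 1/d_i = 1/(135) + 1/(352) = 0.01025, so f = 97.6 cm.
Since f is positive, the thin lens is converging.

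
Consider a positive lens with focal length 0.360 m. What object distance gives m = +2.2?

m = −d_i/d_o ⇒ d_i = −m·d_o.
1/f = 1/d_o + 1/d_i = 1/d_o − 1/(m·d_o) = (1 − 1/m)/d_o, so d_o = f(1 − 1/m) = (0.3600)(1 − 1/(+2.2)) = 0.196 m.

0.196 m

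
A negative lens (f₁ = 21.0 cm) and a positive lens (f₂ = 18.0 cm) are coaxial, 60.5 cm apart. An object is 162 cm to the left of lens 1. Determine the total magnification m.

m = -0.0338

f₁ = −21.0 cm (diverging).
Lens 1: 1/d_i1 = 1/(-21.0) − 1/(162) = -0.05379, so d_i1 = -18.59 cm; m₁ = −d_i1/d_o1 = +0.1148.
d_o2 = 60.5 − (-18.59) = 79.09 cm.
Lens 2: 1/d_i2 = 1/(18.0) − 1/(79.09) = 0.04291, so d_i2 = 23.30 cm; m₂ = −d_i2/d_o2 = -0.2946.
m = m₁·m₂ = (+0.1148)(-0.2946) = -0.0338.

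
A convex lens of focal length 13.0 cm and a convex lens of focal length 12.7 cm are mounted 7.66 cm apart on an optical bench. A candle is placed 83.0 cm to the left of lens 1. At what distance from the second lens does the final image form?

4.81 cm

Lens 1: 1/d_i1 = 1/f₁ − 1/d_o1 = 1/(13.0) − 1/(83.0) = 0.06487, so d_i1 = 15.41 cm.
The intermediate image is 15.41 cm to the right of lens 1, which lies 7.750 cm to the right of lens 2 — a virtual object — so d_o2 = −7.750 cm.
Lens 2: 1/d_i2 = 1/f₂ − 1/d_o2 = 1/(12.7) − 1/(-7.750) = 0.2078, so d_i2 = 4.81 cm.
The final image is real, 4.81 cm to the right of lens 2 (overall magnification ≈ -0.12).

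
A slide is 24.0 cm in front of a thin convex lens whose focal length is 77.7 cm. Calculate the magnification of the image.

1/d_i = 1/f − 1/d_o = 1/(77.70) − 1/(24.0) = -0.02880, so d_i = -34.73 cm.
m = −d_i/d_o = −(-34.73)/(24.0) = +1.45.
The image is virtual, upright and enlarged, on the same side as the object.

m = +1.45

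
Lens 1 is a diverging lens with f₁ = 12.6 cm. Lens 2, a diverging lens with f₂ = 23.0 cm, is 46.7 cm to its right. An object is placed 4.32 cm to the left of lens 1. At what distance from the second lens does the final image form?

Lens 1 is diverging, so f₁ = −12.6 cm.
Lens 1: 1/d_i1 = 1/f₁ − 1/d_o1 = 1/(-12.6) − 1/(4.32) = -0.3108, so d_i1 = -3.217 cm.
The intermediate image is 3.217 cm to the left of lens 1 (virtual), which is 46.7 − (-3.217) = 49.92 cm to the left of lens 2, so d_o2 = +49.92 cm.
Lens 2 is diverging, so f₂ = −23.0 cm.
Lens 2: 1/d_i2 = 1/f₂ − 1/d_o2 = 1/(-23.0) − 1/(49.92) = -0.06351, so d_i2 = -15.7 cm.
The final image is virtual, 15.7 cm to the left of lens 2 (overall magnification ≈ 0.23).

15.7 cm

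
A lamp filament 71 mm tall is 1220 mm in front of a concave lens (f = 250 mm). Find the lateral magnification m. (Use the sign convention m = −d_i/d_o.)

m = +0.170

For a concave lens, f = -250 mm.
1/d_i = 1/f − 1/d_o = 1/(-250.0) − 1/(1220) = -0.004820, so d_i = -207.5 mm.
m = −d_i/d_o = −(-207.5)/(1220) = +0.170.
The image is virtual, upright and reduced, on the same side as the object.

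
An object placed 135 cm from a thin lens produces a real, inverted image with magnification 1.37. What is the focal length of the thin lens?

m = −d_i/d_o ⇒ d_i = −m·d_o = −(-1.37)·(135) = 185.0 cm.
1/f = 1/d_o + 1/d_i = 1/(135) + 1/(185.0) = 0.01281, so f = 78.0 cm.
Since f is positive, the thin lens is converging.

f = 78.0 cm (converging)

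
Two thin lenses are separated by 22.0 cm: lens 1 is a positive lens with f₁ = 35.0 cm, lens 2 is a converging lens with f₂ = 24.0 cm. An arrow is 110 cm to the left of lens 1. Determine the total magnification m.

Lens 1: 1/d_i1 = 1/(35.0) − 1/(110) = 0.01948, so d_i1 = 51.33 cm; m₁ = −d_i1/d_o1 = -0.4666.
d_o2 = 22.0 − (51.33) = -29.33 cm (virtual object).
Lens 2: 1/d_i2 = 1/(24.0) − 1/(-29.33) = 0.07576, so d_i2 = 13.20 cm; m₂ = −d_i2/d_o2 = +0.4500.
m = m₁·m₂ = (-0.4666)(+0.4500) = -0.210.

m = -0.210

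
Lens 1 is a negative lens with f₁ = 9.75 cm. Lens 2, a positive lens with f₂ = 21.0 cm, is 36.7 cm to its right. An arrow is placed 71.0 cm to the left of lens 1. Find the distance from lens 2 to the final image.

39.2 cm

Lens 1 is diverging, so f₁ = −9.75 cm.
Lens 1: 1/d_i1 = 1/f₁ − 1/d_o1 = 1/(-9.75) − 1/(71.0) = -0.1166, so d_i1 = -8.573 cm.
The intermediate image is 8.573 cm to the left of lens 1 (virtual), which is 36.7 − (-8.573) = 45.27 cm to the left of lens 2, so d_o2 = +45.27 cm.
Lens 2: 1/d_i2 = 1/f₂ − 1/d_o2 = 1/(21.0) − 1/(45.27) = 0.02553, so d_i2 = 39.2 cm.
The final image is real, 39.2 cm to the right of lens 2 (overall magnification ≈ -0.10).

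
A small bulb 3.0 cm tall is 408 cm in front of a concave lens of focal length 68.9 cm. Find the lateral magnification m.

m = +0.144

For a concave lens, f = -68.9 cm.
1/d_i = 1/f − 1/d_o = 1/(-68.90) − 1/(408) = -0.01696, so d_i = -58.95 cm.
m = −d_i/d_o = −(-58.95)/(408) = +0.144.
The image is virtual, upright and reduced, on the same side as the object.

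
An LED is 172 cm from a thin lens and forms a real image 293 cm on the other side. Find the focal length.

Real image ⇒ d_i = +293 cm.
1/f = 1/d_o + 1/d_i = 1/(172) + 1/(293) = 0.009227, so f = 108 cm.
Since f is positive, the thin lens is converging.

f = 108 cm (converging)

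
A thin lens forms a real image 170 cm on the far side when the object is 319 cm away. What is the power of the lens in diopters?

d_i = +170 cm.
1/f = 1/d_o + 1/d_i = 1/(319) + 1/(170) = 0.009017 cm⁻¹.
f = 110.9 cm = 1.109 m, so P = 1/f = +0.902 D.

P = +0.902 D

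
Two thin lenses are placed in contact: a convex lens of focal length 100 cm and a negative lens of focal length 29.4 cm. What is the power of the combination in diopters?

P₁ = 1/f₁ = 1/(1.00 m) = +1.000 D; P₂ = 1/f₂ = 1/(-0.294 m) = -3.401 D.
For thin lenses in contact, P = P₁ + P₂ = (+1.000) + (-3.401) = -2.40 D.

P = -2.40 D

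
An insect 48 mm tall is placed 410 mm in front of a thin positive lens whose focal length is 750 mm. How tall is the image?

106 mm

1/d_i = 1/f − 1/d_o = 1/(750.0) − 1/(410) = -0.001106, so d_i = -904.4 mm.
m = −d_i/d_o = +2.206.
|h_i| = |m|·h_o = 2.206 × 48 = 106 mm. The image is virtual, upright and enlarged, on the same side as the object.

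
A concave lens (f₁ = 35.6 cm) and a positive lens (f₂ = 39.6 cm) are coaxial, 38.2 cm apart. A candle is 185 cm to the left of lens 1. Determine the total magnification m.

m = -0.225

f₁ = −35.6 cm (diverging).
Lens 1: 1/d_i1 = 1/(-35.6) − 1/(185) = -0.03350, so d_i1 = -29.85 cm; m₁ = −d_i1/d_o1 = +0.1614.
d_o2 = 38.2 − (-29.85) = 68.05 cm.
Lens 2: 1/d_i2 = 1/(39.6) − 1/(68.05) = 0.01056, so d_i2 = 94.72 cm; m₂ = −d_i2/d_o2 = -1.392.
m = m₁·m₂ = (+0.1614)(-1.392) = -0.225.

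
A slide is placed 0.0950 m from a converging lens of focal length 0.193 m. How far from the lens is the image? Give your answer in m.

Lens equation: 1/d_i = 1/f − 1/d_o = 1/(0.1930) − 1/(0.0950) = 5.181 − 10.53 = -5.345, so d_i = -0.187 m.
The image is virtual, upright and enlarged, on the same side as the object.

0.187 m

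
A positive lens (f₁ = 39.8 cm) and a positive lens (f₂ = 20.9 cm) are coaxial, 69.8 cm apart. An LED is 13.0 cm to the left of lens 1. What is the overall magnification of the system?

m = -0.455

Lens 1: 1/d_i1 = 1/(39.8) − 1/(13.0) = -0.05180, so d_i1 = -19.31 cm; m₁ = −d_i1/d_o1 = +1.485.
d_o2 = 69.8 − (-19.31) = 89.11 cm.
Lens 2: 1/d_i2 = 1/(20.9) − 1/(89.11) = 0.03662, so d_i2 = 27.30 cm; m₂ = −d_i2/d_o2 = -0.3064.
m = m₁·m₂ = (+1.485)(-0.3064) = -0.455.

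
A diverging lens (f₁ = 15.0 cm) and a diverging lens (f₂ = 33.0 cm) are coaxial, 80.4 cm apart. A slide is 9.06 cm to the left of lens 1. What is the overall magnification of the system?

f₁ = −15.0 cm (diverging).
Lens 1: 1/d_i1 = 1/(-15.0) − 1/(9.06) = -0.1770, so d_i1 = -5.648 cm; m₁ = −d_i1/d_o1 = +0.6234.
d_o2 = 80.4 − (-5.648) = 86.05 cm.
f₂ = −33.0 cm (diverging).
Lens 2: 1/d_i2 = 1/(-33.0) − 1/(86.05) = -0.04192, so d_i2 = -23.85 cm; m₂ = −d_i2/d_o2 = +0.2772.
m = m₁·m₂ = (+0.6234)(+0.2772) = +0.173.

m = +0.173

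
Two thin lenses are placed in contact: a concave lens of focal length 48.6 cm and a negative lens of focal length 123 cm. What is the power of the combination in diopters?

P₁ = 1/f₁ = 1/(-0.486 m) = -2.058 D; P₂ = 1/f₂ = 1/(-1.23 m) = -0.8130 D.
For thin lenses in contact, P = P₁ + P₂ = (-2.058) + (-0.8130) = -2.87 D.

P = -2.87 D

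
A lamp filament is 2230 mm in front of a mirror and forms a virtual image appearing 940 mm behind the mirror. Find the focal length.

Virtual image ⇒ d_i = −940 mm.
1/f = 1/d_o + 1/d_i = 1/(2230) + 1/(-940) = -0.0006154, so f = -1620 mm.
Since f is negative, the mirror is convex.

f = -1620 mm (convex)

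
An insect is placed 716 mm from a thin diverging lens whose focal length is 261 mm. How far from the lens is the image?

191 mm

For a diverging lens, f = -261 mm.
Thin-lens equation: 1/q = 1/f − 1/p = 1/(-261.0) − 1/(716) = -0.003831 − 0.001397 = -0.005228, so q = -191 mm.
The image is virtual, upright and reduced, on the same side as the object.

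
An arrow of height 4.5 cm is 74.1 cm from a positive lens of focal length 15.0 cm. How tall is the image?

1.14 cm

1/d_i = 1/f − 1/d_o = 1/(15.00) − 1/(74.1) = 0.05317, so d_i = 18.81 cm.
m = −d_i/d_o = -0.2538.
|h_i| = |m|·h_o = 0.2538 × 4.5 = 1.14 cm. The image is real, inverted and reduced, on the far side of the lens.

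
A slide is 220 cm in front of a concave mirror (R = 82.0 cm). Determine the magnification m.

f = R/2 = 82.0/2 = 41.00 cm.
1/d_i = 1/f − 1/d_o = 1/(41.00) − 1/(220) = 0.01984, so d_i = 50.39 cm.
m = −d_i/d_o = −(50.39)/(220) = -0.229.
The image is real, inverted and reduced, in front of the mirror.

m = -0.229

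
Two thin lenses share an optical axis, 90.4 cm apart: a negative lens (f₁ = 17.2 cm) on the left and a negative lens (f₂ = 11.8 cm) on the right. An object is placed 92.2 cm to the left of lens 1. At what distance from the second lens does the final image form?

Lens 1 is diverging, so f₁ = −17.2 cm.
Lens 1: 1/d_i1 = 1/f₁ − 1/d_o1 = 1/(-17.2) − 1/(92.2) = -0.06899, so d_i1 = -14.50 cm.
The intermediate image is 14.50 cm to the left of lens 1 (virtual), which is 90.4 − (-14.50) = 104.9 cm to the left of lens 2, so d_o2 = +104.9 cm.
Lens 2 is diverging, so f₂ = −11.8 cm.
Lens 2: 1/d_i2 = 1/f₂ − 1/d_o2 = 1/(-11.8) − 1/(104.9) = -0.09428, so d_i2 = -10.6 cm.
The final image is virtual, 10.6 cm to the left of lens 2 (overall magnification ≈ 0.016).

10.6 cm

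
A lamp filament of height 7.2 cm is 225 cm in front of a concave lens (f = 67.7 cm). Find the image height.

1.67 cm

For a concave lens, f = -67.7 cm.
1/d_i = 1/f − 1/d_o = 1/(-67.70) − 1/(225) = -0.01922, so d_i = -52.04 cm.
m = −d_i/d_o = +0.2313.
|h_i| = |m|·h_o = 0.2313 × 7.2 = 1.67 cm. The image is virtual, upright and reduced, on the same side as the object.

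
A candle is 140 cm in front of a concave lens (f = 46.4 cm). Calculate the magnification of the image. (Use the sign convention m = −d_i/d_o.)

m = +0.249

For a concave lens, f = -46.4 cm.
1/d_i = 1/f − 1/d_o = 1/(-46.40) − 1/(140) = -0.02869, so d_i = -34.85 cm.
m = −d_i/d_o = −(-34.85)/(140) = +0.249.
The image is virtual, upright and reduced, on the same side as the object.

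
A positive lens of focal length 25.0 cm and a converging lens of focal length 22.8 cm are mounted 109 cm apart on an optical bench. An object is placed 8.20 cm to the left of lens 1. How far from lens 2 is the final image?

Lens 1: 1/d_i1 = 1/f₁ − 1/d_o1 = 1/(25.0) − 1/(8.20) = -0.08195, so d_i1 = -12.20 cm.
The intermediate image is 12.20 cm to the left of lens 1 (virtual), which is 109 − (-12.20) = 121.2 cm to the left of lens 2, so d_o2 = +121.2 cm.
Lens 2: 1/d_i2 = 1/f₂ − 1/d_o2 = 1/(22.8) − 1/(121.2) = 0.03561, so d_i2 = 28.1 cm.
The final image is real, 28.1 cm to the right of lens 2 (overall magnification ≈ -0.34).

28.1 cm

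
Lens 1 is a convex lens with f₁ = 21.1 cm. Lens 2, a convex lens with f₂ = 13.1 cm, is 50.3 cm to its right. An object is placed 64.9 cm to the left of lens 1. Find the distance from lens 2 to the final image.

Lens 1: 1/d_i1 = 1/f₁ − 1/d_o1 = 1/(21.1) − 1/(64.9) = 0.03199, so d_i1 = 31.26 cm.
The intermediate image is 31.26 cm to the right of lens 1, which is 50.3 − (31.26) = 19.04 cm to the left of lens 2, so d_o2 = +19.04 cm.
Lens 2: 1/d_i2 = 1/f₂ − 1/d_o2 = 1/(13.1) − 1/(19.04) = 0.02381, so d_i2 = 42.0 cm.
The final image is real, 42.0 cm to the right of lens 2 (overall magnification ≈ 1.1).

42.0 cm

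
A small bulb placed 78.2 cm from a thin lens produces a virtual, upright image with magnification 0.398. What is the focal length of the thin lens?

f = -51.7 cm (diverging)

m = −d_i/d_o ⇒ d_i = −m·d_o = −(+0.398)·(78.2) = -31.12 cm.
1/f = 1/d_o + 1/d_i = 1/(78.2) + 1/(-31.12) = -0.01935, so f = -51.7 cm.
Since f is negative, the thin lens is diverging.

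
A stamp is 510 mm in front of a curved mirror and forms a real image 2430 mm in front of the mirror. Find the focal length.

f = 422 mm (concave)

Real image ⇒ d_i = +2430 mm.
1/f = 1/d_o + 1/d_i = 1/(510) + 1/(2430) = 0.002372, so f = 422 mm.
Since f is positive, the curved mirror is concave.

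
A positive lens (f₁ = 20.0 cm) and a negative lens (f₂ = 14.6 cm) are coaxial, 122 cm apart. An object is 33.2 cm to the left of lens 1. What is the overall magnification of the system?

Lens 1: 1/d_i1 = 1/(20.0) − 1/(33.2) = 0.01988, so d_i1 = 50.30 cm; m₁ = −d_i1/d_o1 = -1.515.
d_o2 = 122 − (50.30) = 71.70 cm.
f₂ = −14.6 cm (diverging).
Lens 2: 1/d_i2 = 1/(-14.6) − 1/(71.70) = -0.08244, so d_i2 = -12.13 cm; m₂ = −d_i2/d_o2 = +0.1692.
m = m₁·m₂ = (-1.515)(+0.1692) = -0.256.

m = -0.256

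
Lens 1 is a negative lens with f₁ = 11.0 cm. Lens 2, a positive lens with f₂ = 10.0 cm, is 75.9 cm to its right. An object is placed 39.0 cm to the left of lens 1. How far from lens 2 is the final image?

Lens 1 is diverging, so f₁ = −11.0 cm.
Lens 1: 1/d_i1 = 1/f₁ − 1/d_o1 = 1/(-11.0) − 1/(39.0) = -0.1166, so d_i1 = -8.580 cm.
The intermediate image is 8.580 cm to the left of lens 1 (virtual), which is 75.9 − (-8.580) = 84.48 cm to the left of lens 2, so d_o2 = +84.48 cm.
Lens 2: 1/d_i2 = 1/f₂ − 1/d_o2 = 1/(10.0) − 1/(84.48) = 0.08816, so d_i2 = 11.3 cm.
The final image is real, 11.3 cm to the right of lens 2 (overall magnification ≈ -0.030).

11.3 cm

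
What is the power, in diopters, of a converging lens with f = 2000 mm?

f = 200 cm = 2.00 m.
P = 1/f = 1/(2.00 m) = +0.500 D.

P = +0.500 D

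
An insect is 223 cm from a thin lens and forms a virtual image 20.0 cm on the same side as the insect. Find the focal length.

Virtual image ⇒ d_i = −20.0 cm.
1/f = 1/d_o + 1/d_i = 1/(223) + 1/(-20.0) = -0.04552, so f = -22.0 cm.
Since f is negative, the thin lens is diverging.

f = -22.0 cm (diverging)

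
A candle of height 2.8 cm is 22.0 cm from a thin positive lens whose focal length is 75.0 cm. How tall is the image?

3.96 cm

1/d_i = 1/f − 1/d_o = 1/(75.00) − 1/(22.0) = -0.03212, so d_i = -31.13 cm.
m = −d_i/d_o = +1.415.
|h_i| = |m|·h_o = 1.415 × 2.8 = 3.96 cm. The image is virtual, upright and enlarged, on the same side as the object.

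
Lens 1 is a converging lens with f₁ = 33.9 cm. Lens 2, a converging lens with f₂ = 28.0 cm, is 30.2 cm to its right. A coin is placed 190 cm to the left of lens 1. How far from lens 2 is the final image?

7.93 cm

Lens 1: 1/d_i1 = 1/f₁ − 1/d_o1 = 1/(33.9) − 1/(190) = 0.02424, so d_i1 = 41.26 cm.
The intermediate image is 41.26 cm to the right of lens 1, which lies 11.06 cm to the right of lens 2 — a virtual object — so d_o2 = −11.06 cm.
Lens 2: 1/d_i2 = 1/f₂ − 1/d_o2 = 1/(28.0) − 1/(-11.06) = 0.1261, so d_i2 = 7.93 cm.
The final image is real, 7.93 cm to the right of lens 2 (overall magnification ≈ -0.16).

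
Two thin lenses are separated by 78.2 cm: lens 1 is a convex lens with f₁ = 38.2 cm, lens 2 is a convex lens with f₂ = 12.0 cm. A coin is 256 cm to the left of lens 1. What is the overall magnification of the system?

m = +0.0988

Lens 1: 1/d_i1 = 1/(38.2) − 1/(256) = 0.02227, so d_i1 = 44.90 cm; m₁ = −d_i1/d_o1 = -0.1754.
d_o2 = 78.2 − (44.90) = 33.30 cm.
Lens 2: 1/d_i2 = 1/(12.0) − 1/(33.30) = 0.05330, so d_i2 = 18.76 cm; m₂ = −d_i2/d_o2 = -0.5634.
m = m₁·m₂ = (-0.1754)(-0.5634) = +0.0988.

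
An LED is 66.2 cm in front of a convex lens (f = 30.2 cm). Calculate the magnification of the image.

1/d_i = 1/f − 1/d_o = 1/(30.20) − 1/(66.2) = 0.01801, so d_i = 55.53 cm.
m = −d_i/d_o = −(55.53)/(66.2) = -0.839.
The image is real, inverted and reduced, on the far side of the lens.

m = -0.839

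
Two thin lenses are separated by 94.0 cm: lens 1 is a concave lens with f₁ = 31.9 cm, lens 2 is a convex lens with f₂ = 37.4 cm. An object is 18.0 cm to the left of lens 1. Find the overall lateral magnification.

f₁ = −31.9 cm (diverging).
Lens 1: 1/d_i1 = 1/(-31.9) − 1/(18.0) = -0.08690, so d_i1 = -11.51 cm; m₁ = −d_i1/d_o1 = +0.6394.
d_o2 = 94.0 − (-11.51) = 105.5 cm.
Lens 2: 1/d_i2 = 1/(37.4) − 1/(105.5) = 0.01726, so d_i2 = 57.94 cm; m₂ = −d_i2/d_o2 = -0.5492.
m = m₁·m₂ = (+0.6394)(-0.5492) = -0.351.

m = -0.351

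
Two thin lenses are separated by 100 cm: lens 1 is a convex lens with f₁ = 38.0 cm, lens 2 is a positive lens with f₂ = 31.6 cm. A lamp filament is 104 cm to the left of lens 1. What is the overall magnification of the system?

m = +2.14

Lens 1: 1/d_i1 = 1/(38.0) − 1/(104) = 0.01670, so d_i1 = 59.88 cm; m₁ = −d_i1/d_o1 = -0.5758.
d_o2 = 100 − (59.88) = 40.12 cm.
Lens 2: 1/d_i2 = 1/(31.6) − 1/(40.12) = 0.006720, so d_i2 = 148.8 cm; m₂ = −d_i2/d_o2 = -3.709.
m = m₁·m₂ = (-0.5758)(-3.709) = +2.14.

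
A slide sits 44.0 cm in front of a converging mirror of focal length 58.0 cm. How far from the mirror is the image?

182 cm

Mirror equation: 1/q = 1/f − 1/p = 1/(58.00) − 1/(44.0) = 0.01724 − 0.02273 = -0.005486, so q = -182 cm.
The image is virtual, upright and enlarged, behind the mirror.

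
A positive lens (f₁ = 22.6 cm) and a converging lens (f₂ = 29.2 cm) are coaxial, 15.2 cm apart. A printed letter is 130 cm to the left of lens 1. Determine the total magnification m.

m = -0.149

Lens 1: 1/d_i1 = 1/(22.6) − 1/(130) = 0.03656, so d_i1 = 27.36 cm; m₁ = −d_i1/d_o1 = -0.2105.
d_o2 = 15.2 − (27.36) = -12.16 cm (virtual object).
Lens 2: 1/d_i2 = 1/(29.2) − 1/(-12.16) = 0.1165, so d_i2 = 8.585 cm; m₂ = −d_i2/d_o2 = +0.7060.
m = m₁·m₂ = (-0.2105)(+0.7060) = -0.149.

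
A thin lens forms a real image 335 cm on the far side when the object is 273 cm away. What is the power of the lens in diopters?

P = +0.665 D

d_i = +335 cm.
1/f = 1/d_o + 1/d_i = 1/(273) + 1/(335) = 0.006648 cm⁻¹.
f = 150.4 cm = 1.504 m, so P = 1/f = +0.665 D.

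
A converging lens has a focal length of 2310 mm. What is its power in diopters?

f = 231 cm = 2.31 m.
P = 1/f = 1/(2.31 m) = +0.433 D.

P = +0.433 D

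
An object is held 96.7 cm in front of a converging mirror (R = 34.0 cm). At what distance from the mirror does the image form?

20.6 cm

f = R/2 = 34.0/2 = 17.00 cm.
Mirror equation: 1/v = 1/f − 1/u = 1/(17.00) − 1/(96.7) = 0.05882 − 0.01034 = 0.04848, so v = 20.6 cm.
The image is real, inverted and reduced, in front of the mirror.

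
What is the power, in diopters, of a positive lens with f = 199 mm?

P = +5.03 D

f = 19.9 cm = 0.199 m.
P = 1/f = 1/(0.199 m) = +5.03 D.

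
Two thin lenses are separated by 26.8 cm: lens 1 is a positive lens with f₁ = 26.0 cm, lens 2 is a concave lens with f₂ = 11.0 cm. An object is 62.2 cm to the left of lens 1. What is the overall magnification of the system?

Lens 1: 1/d_i1 = 1/(26.0) − 1/(62.2) = 0.02238, so d_i1 = 44.67 cm; m₁ = −d_i1/d_o1 = -0.7182.
d_o2 = 26.8 − (44.67) = -17.87 cm (virtual object).
f₂ = −11.0 cm (diverging).
Lens 2: 1/d_i2 = 1/(-11.0) − 1/(-17.87) = -0.03495, so d_i2 = -28.61 cm; m₂ = −d_i2/d_o2 = -1.601.
m = m₁·m₂ = (-0.7182)(-1.601) = +1.15.

m = +1.15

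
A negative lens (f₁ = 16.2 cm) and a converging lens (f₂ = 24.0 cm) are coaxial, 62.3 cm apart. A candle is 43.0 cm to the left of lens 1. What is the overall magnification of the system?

f₁ = −16.2 cm (diverging).
Lens 1: 1/d_i1 = 1/(-16.2) − 1/(43.0) = -0.08498, so d_i1 = -11.77 cm; m₁ = −d_i1/d_o1 = +0.2737.
d_o2 = 62.3 − (-11.77) = 74.07 cm.
Lens 2: 1/d_i2 = 1/(24.0) − 1/(74.07) = 0.02817, so d_i2 = 35.50 cm; m₂ = −d_i2/d_o2 = -0.4793.
m = m₁·m₂ = (+0.2737)(-0.4793) = -0.131.

m = -0.131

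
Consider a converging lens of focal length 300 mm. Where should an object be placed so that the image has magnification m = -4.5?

367 mm

m = −d_i/d_o ⇒ d_i = −m·d_o.
1/f = 1/d_o + 1/d_i = 1/d_o − 1/(m·d_o) = (1 − 1/m)/d_o, so d_o = f(1 − 1/m) = (300.0)(1 − 1/(-4.5)) = 367 mm.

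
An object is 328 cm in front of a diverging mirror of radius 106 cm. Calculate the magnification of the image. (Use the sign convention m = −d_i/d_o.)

f = R/2 = 106/2 = 53.00 cm; for a diverging mirror, f = -53.00 cm.
1/d_i = 1/f − 1/d_o = 1/(-53.00) − 1/(328) = -0.02192, so d_i = -45.63 cm.
m = −d_i/d_o = −(-45.63)/(328) = +0.139.
The image is virtual, upright and reduced, behind the mirror.

m = +0.139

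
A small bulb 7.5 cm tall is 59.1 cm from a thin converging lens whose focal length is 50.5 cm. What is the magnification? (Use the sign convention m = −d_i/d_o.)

m = -5.87

1/d_i = 1/f − 1/d_o = 1/(50.50) − 1/(59.1) = 0.002882, so d_i = 347.0 cm.
m = −d_i/d_o = −(347.0)/(59.1) = -5.87.
The image is real, inverted and enlarged, on the far side of the lens.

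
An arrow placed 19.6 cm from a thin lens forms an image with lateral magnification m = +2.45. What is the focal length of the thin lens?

m = −d_i/d_o ⇒ d_i = −m·d_o = −(+2.45)·(19.6) = -48.02 cm.
1/f = 1/d_o + 1/d_i = 1/(19.6) + 1/(-48.02) = 0.03020, so f = 33.1 cm.
Since f is positive, the thin lens is converging.

f = 33.1 cm (converging)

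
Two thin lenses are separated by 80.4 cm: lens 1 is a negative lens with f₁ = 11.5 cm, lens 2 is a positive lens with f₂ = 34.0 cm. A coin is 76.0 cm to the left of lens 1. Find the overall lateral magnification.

f₁ = −11.5 cm (diverging).
Lens 1: 1/d_i1 = 1/(-11.5) − 1/(76.0) = -0.1001, so d_i1 = -9.989 cm; m₁ = −d_i1/d_o1 = +0.1314.
d_o2 = 80.4 − (-9.989) = 90.39 cm.
Lens 2: 1/d_i2 = 1/(34.0) − 1/(90.39) = 0.01835, so d_i2 = 54.50 cm; m₂ = −d_i2/d_o2 = -0.6029.
m = m₁·m₂ = (+0.1314)(-0.6029) = -0.0792.

m = -0.0792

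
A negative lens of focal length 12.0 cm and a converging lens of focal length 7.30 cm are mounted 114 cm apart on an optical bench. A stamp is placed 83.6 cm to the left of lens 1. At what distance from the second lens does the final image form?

Lens 1 is diverging, so f₁ = −12.0 cm.
Lens 1: 1/d_i1 = 1/f₁ − 1/d_o1 = 1/(-12.0) − 1/(83.6) = -0.09530, so d_i1 = -10.49 cm.
The intermediate image is 10.49 cm to the left of lens 1 (virtual), which is 114 − (-10.49) = 124.5 cm to the left of lens 2, so d_o2 = +124.5 cm.
Lens 2: 1/d_i2 = 1/f₂ − 1/d_o2 = 1/(7.30) − 1/(124.5) = 0.1290, so d_i2 = 7.75 cm.
The final image is real, 7.75 cm to the right of lens 2 (overall magnification ≈ -0.0078).

7.75 cm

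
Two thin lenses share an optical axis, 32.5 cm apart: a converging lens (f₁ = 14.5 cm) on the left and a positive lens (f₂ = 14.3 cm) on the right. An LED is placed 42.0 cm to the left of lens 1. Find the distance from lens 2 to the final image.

Lens 1: 1/d_i1 = 1/f₁ − 1/d_o1 = 1/(14.5) − 1/(42.0) = 0.04516, so d_i1 = 22.15 cm.
The intermediate image is 22.15 cm to the right of lens 1, which is 32.5 − (22.15) = 10.35 cm to the left of lens 2, so d_o2 = +10.35 cm.
Lens 2: 1/d_i2 = 1/f₂ − 1/d_o2 = 1/(14.3) − 1/(10.35) = -0.02669, so d_i2 = -37.5 cm.
The final image is virtual, 37.5 cm to the left of lens 2 (overall magnification ≈ -1.9).

37.5 cm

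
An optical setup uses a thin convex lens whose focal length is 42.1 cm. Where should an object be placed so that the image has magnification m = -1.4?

m = −d_i/d_o ⇒ d_i = −m·d_o.
1/f = 1/d_o + 1/d_i = 1/d_o − 1/(m·d_o) = (1 − 1/m)/d_o, so d_o = f(1 − 1/m) = (42.10)(1 − 1/(-1.4)) = 72.2 cm.

72.2 cm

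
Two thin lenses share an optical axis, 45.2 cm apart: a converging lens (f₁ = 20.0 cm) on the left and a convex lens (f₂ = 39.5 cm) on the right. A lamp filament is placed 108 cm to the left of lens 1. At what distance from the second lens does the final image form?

43.3 cm

Lens 1: 1/d_i1 = 1/f₁ − 1/d_o1 = 1/(20.0) − 1/(108) = 0.04074, so d_i1 = 24.55 cm.
The intermediate image is 24.55 cm to the right of lens 1, which is 45.2 − (24.55) = 20.65 cm to the left of lens 2, so d_o2 = +20.65 cm.
Lens 2: 1/d_i2 = 1/f₂ − 1/d_o2 = 1/(39.5) − 1/(20.65) = -0.02311, so d_i2 = -43.3 cm.
The final image is virtual, 43.3 cm to the left of lens 2 (overall magnification ≈ -0.48).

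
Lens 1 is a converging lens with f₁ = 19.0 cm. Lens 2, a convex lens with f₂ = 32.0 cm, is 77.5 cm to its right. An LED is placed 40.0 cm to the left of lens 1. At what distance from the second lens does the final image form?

Lens 1: 1/d_i1 = 1/f₁ − 1/d_o1 = 1/(19.0) − 1/(40.0) = 0.02763, so d_i1 = 36.19 cm.
The intermediate image is 36.19 cm to the right of lens 1, which is 77.5 − (36.19) = 41.31 cm to the left of lens 2, so d_o2 = +41.31 cm.
Lens 2: 1/d_i2 = 1/f₂ − 1/d_o2 = 1/(32.0) − 1/(41.31) = 0.007043, so d_i2 = 142 cm.
The final image is real, 142 cm to the right of lens 2 (overall magnification ≈ 3.1).

142 cm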